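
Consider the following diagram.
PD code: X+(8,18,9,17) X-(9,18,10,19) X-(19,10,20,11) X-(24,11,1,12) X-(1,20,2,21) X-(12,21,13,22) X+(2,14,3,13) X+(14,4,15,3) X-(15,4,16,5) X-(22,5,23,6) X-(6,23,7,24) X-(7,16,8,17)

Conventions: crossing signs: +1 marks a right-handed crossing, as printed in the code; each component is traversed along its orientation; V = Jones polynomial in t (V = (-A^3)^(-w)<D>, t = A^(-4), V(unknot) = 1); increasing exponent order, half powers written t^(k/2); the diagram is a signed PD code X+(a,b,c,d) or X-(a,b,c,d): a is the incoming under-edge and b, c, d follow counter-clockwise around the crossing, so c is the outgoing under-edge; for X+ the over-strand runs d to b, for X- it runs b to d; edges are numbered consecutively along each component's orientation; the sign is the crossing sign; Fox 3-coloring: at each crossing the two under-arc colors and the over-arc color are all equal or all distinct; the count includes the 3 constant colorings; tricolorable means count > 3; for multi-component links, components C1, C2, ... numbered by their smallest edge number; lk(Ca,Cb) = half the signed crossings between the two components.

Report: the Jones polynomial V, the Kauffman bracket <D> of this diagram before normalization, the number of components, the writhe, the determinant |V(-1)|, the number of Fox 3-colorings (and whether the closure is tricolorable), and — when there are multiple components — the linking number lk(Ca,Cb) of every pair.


V(t) = t^-8 - 2t^-7 + t^-6 - 2t^-5 + 2t^-4 + t^-2
bracket: A^-10 + 2A^-2 - 2A^2 + A^6 - 2A^10 + A^14, w = -6
1 component, writhe -6, over 12 crossings
det 9, colorings 27 of 3^12 — tricolorable
observation: w = -6 (over 12 crossings) is diagram-only; (-A^3)^(6) removes it from V


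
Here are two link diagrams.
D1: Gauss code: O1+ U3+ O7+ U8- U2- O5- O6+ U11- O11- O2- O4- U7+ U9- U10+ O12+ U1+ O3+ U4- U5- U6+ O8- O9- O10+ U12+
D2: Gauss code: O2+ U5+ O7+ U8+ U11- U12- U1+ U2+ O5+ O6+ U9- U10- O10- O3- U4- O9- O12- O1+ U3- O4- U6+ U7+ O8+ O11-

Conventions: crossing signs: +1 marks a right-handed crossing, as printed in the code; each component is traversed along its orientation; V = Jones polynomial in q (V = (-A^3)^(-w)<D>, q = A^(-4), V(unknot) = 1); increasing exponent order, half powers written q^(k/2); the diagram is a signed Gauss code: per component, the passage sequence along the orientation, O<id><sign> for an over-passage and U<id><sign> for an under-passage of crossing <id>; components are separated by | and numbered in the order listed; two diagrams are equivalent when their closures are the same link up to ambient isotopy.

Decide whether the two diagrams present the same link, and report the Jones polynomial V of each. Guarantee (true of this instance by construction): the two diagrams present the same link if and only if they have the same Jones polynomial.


same link: no
V(D1) = q^-1 - 1 + 2q - 2q^2 + 2q^3 - 2q^4 + q^5  [12 crossings, <D> = A^-20 - 2A^-16 + 2A^-12 - 2A^-8 + 2A^-4 - 1 + A^4, w = 0]
V(D2) = -q^-3 + q^-2 - q^-1 + 3 - q + q^2 - q^3  [12 crossings, <D> = -A^-12 + A^-8 - A^-4 + 3 - A^4 + A^8 - A^12, w = 0]
insight: V(q) takes 2 values over 2 diagrams, fixing the grouping


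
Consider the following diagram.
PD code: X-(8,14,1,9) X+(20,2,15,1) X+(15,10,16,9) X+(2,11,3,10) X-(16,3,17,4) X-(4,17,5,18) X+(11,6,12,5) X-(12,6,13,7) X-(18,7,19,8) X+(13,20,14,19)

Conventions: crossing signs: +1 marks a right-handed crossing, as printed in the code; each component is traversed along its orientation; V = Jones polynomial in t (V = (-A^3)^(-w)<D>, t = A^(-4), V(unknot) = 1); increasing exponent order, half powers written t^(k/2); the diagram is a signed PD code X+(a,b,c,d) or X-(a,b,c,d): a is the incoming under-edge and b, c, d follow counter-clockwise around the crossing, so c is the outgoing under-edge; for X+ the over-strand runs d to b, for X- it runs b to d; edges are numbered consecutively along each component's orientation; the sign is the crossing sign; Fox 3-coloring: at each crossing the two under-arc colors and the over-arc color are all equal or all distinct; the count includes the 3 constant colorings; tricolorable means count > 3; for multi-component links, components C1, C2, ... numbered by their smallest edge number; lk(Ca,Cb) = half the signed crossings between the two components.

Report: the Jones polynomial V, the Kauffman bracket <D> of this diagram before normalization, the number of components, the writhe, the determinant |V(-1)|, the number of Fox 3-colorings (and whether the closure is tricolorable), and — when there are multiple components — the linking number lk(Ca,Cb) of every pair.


V(t) = t^-2 + 2 + t^2
bracket: A^-8 + 2 + A^8, w = 0
3 components, writhe 0, over 10 crossings
lk(C1,C2) = 0
linking number lk(C1,C3) = -1
lk(C2,C3): +1
det 4, colorings 3 of 3^10 — not tricolorable
observation: palindromic: swapping t for 1/t fixes V


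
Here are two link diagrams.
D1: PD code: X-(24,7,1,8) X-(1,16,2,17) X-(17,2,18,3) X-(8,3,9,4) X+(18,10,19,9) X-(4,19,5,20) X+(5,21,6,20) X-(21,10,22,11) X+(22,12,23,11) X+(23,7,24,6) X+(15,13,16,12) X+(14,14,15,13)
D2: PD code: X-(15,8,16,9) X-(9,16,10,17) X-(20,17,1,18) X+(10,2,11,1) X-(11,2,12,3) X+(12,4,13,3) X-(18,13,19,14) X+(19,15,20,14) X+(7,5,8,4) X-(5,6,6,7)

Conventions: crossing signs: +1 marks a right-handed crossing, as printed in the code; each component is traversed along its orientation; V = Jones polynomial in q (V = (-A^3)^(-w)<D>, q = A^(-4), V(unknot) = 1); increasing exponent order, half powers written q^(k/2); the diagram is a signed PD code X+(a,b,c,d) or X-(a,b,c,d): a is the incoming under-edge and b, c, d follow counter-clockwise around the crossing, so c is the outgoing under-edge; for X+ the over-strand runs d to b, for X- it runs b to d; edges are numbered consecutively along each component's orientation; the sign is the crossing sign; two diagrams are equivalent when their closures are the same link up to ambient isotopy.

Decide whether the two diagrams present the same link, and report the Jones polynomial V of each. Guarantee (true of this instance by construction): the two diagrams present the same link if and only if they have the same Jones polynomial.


equivalent: yes
D1 (bracket 1; 12 crossings at w = 0): V = 1
V(D2) = 1  [10 crossings, <D> = A^-6, w = -2]
observation: Reidemeister moves carry D1 (12 crossings) to D2 (10)


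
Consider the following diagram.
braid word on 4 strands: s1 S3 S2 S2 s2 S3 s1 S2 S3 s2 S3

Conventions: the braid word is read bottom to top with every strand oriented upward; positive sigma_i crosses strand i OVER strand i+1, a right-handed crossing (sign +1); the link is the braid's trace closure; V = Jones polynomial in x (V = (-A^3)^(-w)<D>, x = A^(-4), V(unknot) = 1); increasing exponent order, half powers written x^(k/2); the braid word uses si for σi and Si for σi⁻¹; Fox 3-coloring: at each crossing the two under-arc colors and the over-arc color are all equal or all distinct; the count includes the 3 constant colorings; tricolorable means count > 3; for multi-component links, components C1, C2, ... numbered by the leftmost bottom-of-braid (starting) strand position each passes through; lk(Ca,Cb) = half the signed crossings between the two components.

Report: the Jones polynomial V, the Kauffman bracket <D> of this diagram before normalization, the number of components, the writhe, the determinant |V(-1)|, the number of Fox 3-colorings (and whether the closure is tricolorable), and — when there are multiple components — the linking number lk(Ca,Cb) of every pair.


V(x) = -x^-6 + 2x^-5 - 2x^-4 + 3x^-3 - 3x^-2 + 2x^-1 - 1 + x
bracket: -A^-13 + A^-9 - 2A^-5 + 3A^-1 - 3A^3 + 2A^7 - 2A^11 + A^15, w = -3
1 component, writhe -3, over 11 crossings
det 15, colorings 9 of 3^11 — tricolorable
observation: the word shrinks to σ1 σ3⁻¹ σ2⁻¹ σ3⁻¹ σ1 σ2⁻¹ σ3⁻¹ σ2 σ3⁻¹ after cancelling


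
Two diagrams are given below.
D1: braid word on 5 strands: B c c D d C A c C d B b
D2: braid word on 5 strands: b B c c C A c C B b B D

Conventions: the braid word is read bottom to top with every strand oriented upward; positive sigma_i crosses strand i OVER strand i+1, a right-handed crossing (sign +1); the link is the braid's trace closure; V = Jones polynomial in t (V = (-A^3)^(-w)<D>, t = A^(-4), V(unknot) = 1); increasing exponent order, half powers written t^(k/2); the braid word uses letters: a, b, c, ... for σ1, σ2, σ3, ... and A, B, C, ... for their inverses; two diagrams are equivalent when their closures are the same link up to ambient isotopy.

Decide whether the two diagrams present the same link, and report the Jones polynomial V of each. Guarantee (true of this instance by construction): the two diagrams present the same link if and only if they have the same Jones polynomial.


equivalent: yes
V(D1) = 1  (w 0, c 12, <D> = 1)
V(D2) = 1  (w -2, c 12, <D> = A^-6)
why: from 12 to 12 crossings by R-moves: one link, two diagrams


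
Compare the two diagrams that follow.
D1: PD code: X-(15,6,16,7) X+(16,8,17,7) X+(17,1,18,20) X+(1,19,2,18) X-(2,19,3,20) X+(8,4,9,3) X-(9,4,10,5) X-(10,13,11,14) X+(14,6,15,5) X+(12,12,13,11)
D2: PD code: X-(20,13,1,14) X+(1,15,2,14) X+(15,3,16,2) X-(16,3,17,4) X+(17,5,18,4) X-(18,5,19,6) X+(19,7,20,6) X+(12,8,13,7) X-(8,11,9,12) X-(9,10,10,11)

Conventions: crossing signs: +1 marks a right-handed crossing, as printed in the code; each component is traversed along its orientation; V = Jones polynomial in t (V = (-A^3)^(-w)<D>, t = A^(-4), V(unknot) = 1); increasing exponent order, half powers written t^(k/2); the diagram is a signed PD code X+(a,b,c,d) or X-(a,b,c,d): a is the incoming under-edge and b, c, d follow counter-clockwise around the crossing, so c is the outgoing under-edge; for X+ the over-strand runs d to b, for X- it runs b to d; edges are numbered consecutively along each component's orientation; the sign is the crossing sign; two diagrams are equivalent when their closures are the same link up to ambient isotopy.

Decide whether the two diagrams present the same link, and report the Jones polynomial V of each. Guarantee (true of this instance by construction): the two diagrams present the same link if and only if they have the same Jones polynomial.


same link: yes
V(D1) = 1  [10 crossings, <D> = A^6, w = +2]
D2 (bracket 1; 10 crossings at w = 0): V = 1
note: from 10 to 10 crossings by R-moves: one link, two diagrams


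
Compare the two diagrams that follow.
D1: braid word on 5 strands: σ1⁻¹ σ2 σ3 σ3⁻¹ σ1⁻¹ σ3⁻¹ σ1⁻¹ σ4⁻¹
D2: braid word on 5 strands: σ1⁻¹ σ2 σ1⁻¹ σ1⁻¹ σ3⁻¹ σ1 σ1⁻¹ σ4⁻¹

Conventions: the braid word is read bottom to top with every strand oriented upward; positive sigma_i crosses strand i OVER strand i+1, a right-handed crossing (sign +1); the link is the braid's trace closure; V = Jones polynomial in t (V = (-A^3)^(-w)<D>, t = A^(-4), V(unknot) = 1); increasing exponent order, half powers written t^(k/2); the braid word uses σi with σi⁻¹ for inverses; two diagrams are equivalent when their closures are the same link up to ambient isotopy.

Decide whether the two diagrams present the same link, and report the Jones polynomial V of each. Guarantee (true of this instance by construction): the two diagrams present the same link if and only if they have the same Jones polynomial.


equivalent: yes
V(D1) = -t^-4 + t^-3 + t^-1  (w -4, c 8, <D> = A^-8 + 1 - A^4)
D2 (bracket A^-8 + 1 - A^4; 8 crossings at w = -4): V = -t^-4 + t^-3 + t^-1
why: all 2 diagrams share one V(t), hence one class


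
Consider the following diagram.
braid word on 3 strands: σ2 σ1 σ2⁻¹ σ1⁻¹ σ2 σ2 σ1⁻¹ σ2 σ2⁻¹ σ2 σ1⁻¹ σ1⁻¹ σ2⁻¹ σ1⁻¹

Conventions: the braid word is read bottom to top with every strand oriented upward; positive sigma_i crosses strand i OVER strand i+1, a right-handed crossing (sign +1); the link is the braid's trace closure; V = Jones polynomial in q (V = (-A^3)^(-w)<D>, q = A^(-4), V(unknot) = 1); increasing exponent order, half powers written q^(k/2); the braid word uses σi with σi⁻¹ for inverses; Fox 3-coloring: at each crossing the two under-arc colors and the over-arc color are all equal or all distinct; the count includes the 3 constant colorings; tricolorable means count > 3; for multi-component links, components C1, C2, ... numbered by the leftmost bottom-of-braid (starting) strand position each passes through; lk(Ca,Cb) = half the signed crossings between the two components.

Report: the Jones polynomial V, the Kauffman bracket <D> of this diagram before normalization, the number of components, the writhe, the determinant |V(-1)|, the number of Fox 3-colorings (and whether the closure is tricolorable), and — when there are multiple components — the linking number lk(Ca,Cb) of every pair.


V = -q^-5 + q^-4 - q^-3 + 2q^-2 - q^-1 + 2 - q
<D> = -A^-10 + 2A^-6 - A^-2 + 2A^2 - A^6 + A^10 - A^14 (w = -2)
1 component over 14 crossings, w = -2
9 Fox colorings among 3^14, |V(-1)| = 9: tricolorable
why: w = -2 (over 14 crossings) is diagram-only; (-A^3)^(2) removes it from V


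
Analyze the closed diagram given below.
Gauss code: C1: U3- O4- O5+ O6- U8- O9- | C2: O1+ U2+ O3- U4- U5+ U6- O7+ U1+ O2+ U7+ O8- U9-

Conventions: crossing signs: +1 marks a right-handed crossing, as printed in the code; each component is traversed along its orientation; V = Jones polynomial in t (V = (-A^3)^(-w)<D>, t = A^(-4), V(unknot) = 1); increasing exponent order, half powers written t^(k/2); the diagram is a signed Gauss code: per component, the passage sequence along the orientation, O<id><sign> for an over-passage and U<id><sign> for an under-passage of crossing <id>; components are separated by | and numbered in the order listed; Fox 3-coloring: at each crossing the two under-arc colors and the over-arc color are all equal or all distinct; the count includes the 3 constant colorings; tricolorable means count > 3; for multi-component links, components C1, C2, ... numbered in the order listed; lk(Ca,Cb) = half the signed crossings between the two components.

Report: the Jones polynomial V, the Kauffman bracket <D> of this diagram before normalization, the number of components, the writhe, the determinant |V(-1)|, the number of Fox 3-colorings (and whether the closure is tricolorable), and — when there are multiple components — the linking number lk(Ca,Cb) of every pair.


V(t) = -t^(-9/2) + 2t^(-7/2) - 4t^(-5/2) + 3t^(-3/2) - 4t^(-1/2) + 3t^(1/2) - 2t^(3/2) + t^(5/2)
bracket: -A^-13 + 2A^-9 - 3A^-5 + 4A^-1 - 3A^3 + 4A^7 - 2A^11 + A^15, w = -1
2 components, writhe -1, over 9 crossings
lk(C1,C2) = -2
det 20, colorings 3 of 3^9 — not tricolorable
observation: det 20 = |V(-1)|; not divisible by 3, so not tricolorable


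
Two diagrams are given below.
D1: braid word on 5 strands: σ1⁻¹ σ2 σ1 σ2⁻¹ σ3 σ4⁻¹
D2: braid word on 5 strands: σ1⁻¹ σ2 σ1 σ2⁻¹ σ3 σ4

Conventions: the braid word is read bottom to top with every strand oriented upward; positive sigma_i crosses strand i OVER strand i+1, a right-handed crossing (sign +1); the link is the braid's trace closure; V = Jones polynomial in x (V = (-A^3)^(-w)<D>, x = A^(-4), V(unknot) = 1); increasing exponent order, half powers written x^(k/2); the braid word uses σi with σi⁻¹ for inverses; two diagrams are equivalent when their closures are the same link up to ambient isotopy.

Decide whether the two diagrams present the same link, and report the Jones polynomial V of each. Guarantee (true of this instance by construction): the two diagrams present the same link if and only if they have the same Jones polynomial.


equivalent: yes
V(D1) = 1  (w 0, c 6, <D> = 1)
V(D2) = 1  [6 crossings, <D> = A^6, w = +2]
key observation: one V(x) for all 2 diagrams — one class (guaranteed)


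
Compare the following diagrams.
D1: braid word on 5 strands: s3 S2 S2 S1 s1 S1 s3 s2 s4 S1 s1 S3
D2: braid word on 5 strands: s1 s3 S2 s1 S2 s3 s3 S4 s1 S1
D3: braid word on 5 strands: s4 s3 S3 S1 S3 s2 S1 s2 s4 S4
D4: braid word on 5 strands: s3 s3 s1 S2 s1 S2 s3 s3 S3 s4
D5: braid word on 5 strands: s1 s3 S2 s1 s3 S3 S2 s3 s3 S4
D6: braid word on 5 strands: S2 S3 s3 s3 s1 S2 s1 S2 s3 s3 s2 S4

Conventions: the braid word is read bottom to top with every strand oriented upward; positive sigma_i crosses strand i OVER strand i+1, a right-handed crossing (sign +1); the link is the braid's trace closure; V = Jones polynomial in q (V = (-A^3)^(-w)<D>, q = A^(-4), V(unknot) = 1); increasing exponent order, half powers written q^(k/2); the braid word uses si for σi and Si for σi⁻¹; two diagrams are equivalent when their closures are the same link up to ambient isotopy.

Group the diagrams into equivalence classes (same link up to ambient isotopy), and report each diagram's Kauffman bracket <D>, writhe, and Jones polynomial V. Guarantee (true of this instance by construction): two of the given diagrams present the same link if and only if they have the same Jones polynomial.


grouping into links: {D1} | {D2, D4, D5, D6} | {D3}
V(D1) = 1  (w 0, c 12, <D> = 1)
D2 (bracket -A^-18 + 2A^-14 - 2A^-10 + 3A^-6 - 3A^-2 + 2A^2 - A^6 + A^10; 10 crossings at w = +2): V = q^-1 - 1 + 2q - 3q^2 + 3q^3 - 2q^4 + 2q^5 - q^6
D3 (bracket A^-8 - A^-4 + 1 - A^4 + A^8; 10 crossings at w = 0): V = q^-2 - q^-1 + 1 - q + q^2
D4 (bracket -A^-12 + 2A^-8 - 2A^-4 + 3 - 3A^4 + 2A^8 - A^12 + A^16; 10 crossings at w = +4): V = q^-1 - 1 + 2q - 3q^2 + 3q^3 - 2q^4 + 2q^5 - q^6
D5 (bracket -A^-18 + 2A^-14 - 2A^-10 + 3A^-6 - 3A^-2 + 2A^2 - A^6 + A^10; 10 crossings at w = +2): V = q^-1 - 1 + 2q - 3q^2 + 3q^3 - 2q^4 + 2q^5 - q^6
V(D6) = q^-1 - 1 + 2q - 3q^2 + 3q^3 - 2q^4 + 2q^5 - q^6  (w +2, c 12, <D> = -A^-18 + 2A^-14 - 2A^-10 + 3A^-6 - 3A^-2 + 2A^2 - A^6 + A^10)
key observation: 3 classes among 6 diagrams; unequal V(q) rules out equality


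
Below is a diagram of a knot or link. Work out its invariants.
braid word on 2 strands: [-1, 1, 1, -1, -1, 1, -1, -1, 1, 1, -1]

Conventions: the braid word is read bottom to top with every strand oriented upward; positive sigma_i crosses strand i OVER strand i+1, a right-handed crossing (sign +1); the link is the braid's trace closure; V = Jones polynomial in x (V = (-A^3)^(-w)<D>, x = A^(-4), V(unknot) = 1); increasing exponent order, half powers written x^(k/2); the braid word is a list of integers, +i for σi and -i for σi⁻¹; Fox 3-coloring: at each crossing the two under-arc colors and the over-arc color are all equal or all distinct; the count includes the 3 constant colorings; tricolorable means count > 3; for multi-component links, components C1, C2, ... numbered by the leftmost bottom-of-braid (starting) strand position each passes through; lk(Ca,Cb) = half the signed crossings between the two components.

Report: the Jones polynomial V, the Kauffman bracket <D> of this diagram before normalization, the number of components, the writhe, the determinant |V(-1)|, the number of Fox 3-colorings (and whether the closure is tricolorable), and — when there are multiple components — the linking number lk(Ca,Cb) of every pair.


Jones polynomial: V(x) = 1
<D> = -A^-3; writhe -1
components 1, writhe -1 (11 crossings)
3-colorings: 3 of 3^11, det 1 — not tricolorable
note: |V(-1)| = 1: so not tricolorable, since 3 does not divide 1


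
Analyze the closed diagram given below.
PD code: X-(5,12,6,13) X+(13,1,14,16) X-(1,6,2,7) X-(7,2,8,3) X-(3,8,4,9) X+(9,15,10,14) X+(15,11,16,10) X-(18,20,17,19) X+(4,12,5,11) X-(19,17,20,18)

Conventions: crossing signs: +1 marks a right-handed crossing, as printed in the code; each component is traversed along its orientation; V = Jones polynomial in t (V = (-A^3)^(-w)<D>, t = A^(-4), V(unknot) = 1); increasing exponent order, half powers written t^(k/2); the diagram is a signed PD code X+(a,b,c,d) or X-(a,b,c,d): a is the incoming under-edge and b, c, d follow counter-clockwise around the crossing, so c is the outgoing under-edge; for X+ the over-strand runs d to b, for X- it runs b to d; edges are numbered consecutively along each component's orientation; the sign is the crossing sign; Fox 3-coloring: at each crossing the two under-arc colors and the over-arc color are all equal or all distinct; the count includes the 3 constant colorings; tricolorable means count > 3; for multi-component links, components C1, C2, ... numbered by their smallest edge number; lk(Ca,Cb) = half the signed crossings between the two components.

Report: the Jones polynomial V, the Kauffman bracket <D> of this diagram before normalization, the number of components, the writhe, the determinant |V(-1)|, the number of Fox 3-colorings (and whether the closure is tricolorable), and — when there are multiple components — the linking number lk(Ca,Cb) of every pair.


Jones polynomial: V(t) = -t^-6 - t^-4 + 2t^-3 + 2t^-2 + 2t^-1 + 2 - t - t^3
<D> = -A^-18 - A^-10 + 2A^-6 + 2A^-2 + 2A^2 + 2A^6 - A^10 - A^18; writhe -2
components 3, writhe -2 (10 crossings)
linking number lk(C1,C2) = 0
lk(C1,C3): 0
lk(C2,C3) = -1
3-colorings: 81 of 3^10, det 0 — tricolorable
note: w = -2 shifts under R1 moves; the (-A^3)^(2) factor cancels that in V


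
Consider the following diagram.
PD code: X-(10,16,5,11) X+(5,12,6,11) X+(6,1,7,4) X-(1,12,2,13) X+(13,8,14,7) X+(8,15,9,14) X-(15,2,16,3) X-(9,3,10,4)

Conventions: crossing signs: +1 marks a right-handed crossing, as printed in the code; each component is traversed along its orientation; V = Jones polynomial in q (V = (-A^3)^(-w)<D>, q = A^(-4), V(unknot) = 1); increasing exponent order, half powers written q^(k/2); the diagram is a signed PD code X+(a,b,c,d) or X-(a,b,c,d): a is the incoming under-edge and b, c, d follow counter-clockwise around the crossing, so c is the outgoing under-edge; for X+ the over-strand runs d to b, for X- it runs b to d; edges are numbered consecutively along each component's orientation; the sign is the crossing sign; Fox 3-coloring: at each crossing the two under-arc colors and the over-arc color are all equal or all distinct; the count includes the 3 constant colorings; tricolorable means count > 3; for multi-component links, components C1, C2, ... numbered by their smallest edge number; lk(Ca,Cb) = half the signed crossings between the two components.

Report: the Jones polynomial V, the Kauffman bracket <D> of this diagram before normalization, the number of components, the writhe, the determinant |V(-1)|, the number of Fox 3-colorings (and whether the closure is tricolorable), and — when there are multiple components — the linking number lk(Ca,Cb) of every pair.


Jones polynomial: V(q) = q^-2 + 2 + q^2
<D> = A^-8 + 2 + A^8; writhe 0
components 3, writhe 0 (8 crossings)
linking number lk(C1,C2) = 0
lk(C1,C3): -1
lk(C2,C3) = +1
3-colorings: 3 of 3^8, det 4 — not tricolorable
note: the span of V is 4, within the link bound 8 + 3 - 1


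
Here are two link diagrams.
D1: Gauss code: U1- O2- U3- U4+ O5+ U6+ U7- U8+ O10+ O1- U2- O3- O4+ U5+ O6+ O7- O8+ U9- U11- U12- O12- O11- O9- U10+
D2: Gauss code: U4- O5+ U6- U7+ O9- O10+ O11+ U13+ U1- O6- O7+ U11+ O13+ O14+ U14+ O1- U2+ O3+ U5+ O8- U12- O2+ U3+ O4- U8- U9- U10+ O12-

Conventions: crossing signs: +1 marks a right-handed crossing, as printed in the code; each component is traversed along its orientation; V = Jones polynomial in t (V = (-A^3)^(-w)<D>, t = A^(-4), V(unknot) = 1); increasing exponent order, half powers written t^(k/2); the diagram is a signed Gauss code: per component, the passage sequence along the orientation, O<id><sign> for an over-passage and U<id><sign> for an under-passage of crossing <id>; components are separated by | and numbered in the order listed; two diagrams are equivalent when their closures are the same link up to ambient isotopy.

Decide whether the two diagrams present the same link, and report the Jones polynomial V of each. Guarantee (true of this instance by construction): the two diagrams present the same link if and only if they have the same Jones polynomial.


equivalent: no
V(D1) = 1  (w -2, c 12, <D> = A^-6)
V(D2) = -t^-3 + 2t^-2 - 2t^-1 + 3 - 2t + 2t^2 - t^3  (w +2, c 14, <D> = -A^-6 + 2A^-2 - 2A^2 + 3A^6 - 2A^10 + 2A^14 - A^18)
why: comparing 2 Jones polynomials yields 2 groups


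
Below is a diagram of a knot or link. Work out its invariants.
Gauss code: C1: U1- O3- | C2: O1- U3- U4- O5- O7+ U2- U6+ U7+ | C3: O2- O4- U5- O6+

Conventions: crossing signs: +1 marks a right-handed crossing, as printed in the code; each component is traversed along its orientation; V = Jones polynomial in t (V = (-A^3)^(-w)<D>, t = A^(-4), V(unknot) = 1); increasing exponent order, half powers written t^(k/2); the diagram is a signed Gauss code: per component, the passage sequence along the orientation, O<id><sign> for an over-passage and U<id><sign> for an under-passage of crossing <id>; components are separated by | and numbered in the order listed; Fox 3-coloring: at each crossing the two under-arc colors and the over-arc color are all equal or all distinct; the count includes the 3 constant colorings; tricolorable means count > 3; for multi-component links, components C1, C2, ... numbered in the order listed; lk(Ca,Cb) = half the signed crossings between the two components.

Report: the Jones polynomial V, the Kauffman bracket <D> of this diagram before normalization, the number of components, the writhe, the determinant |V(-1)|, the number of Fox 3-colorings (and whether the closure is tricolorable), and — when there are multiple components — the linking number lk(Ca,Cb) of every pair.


Jones polynomial: V(t) = t^-5 + 2t^-3 + t^-1
<D> = -A^-5 - 2A^3 - A^11; writhe -3
components 3, writhe -3 (7 crossings)
linking number lk(C1,C2) = -1
lk(C1,C3): 0
lk(C2,C3) = -1
3-colorings: 3 of 3^7, det 4 — not tricolorable
note: the span of V is 4, within the link bound 7 + 3 - 1


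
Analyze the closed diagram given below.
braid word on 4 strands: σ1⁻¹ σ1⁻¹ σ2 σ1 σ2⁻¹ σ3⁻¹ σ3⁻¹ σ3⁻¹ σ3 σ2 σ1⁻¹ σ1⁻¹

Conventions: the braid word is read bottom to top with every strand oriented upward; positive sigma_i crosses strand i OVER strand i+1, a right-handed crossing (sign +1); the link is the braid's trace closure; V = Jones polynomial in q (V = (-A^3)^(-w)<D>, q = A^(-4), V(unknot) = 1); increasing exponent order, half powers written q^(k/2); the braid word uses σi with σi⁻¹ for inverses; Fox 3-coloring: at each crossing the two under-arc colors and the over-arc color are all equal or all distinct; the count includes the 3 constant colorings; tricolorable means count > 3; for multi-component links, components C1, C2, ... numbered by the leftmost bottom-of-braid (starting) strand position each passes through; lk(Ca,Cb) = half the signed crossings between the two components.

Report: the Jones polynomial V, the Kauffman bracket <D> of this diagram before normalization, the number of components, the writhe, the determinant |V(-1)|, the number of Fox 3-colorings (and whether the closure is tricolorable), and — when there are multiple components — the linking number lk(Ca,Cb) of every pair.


V = q^(-13/2) - q^(-11/2) + q^(-9/2) - 2q^(-7/2) - q^(-3/2)
<D> = -A^-6 - 2A^2 + A^6 - A^10 + A^14 (w = -4)
2 components over 12 crossings, w = -4
lk(C1,C2): -1
9 Fox colorings among 3^12, |V(-1)| = 6: tricolorable
why: free reduction leaves σ1⁻¹ σ1⁻¹ σ2 σ1 σ2⁻¹ σ3⁻¹ σ3⁻¹ σ2 σ1⁻¹ σ1⁻¹ of the original 12 letters


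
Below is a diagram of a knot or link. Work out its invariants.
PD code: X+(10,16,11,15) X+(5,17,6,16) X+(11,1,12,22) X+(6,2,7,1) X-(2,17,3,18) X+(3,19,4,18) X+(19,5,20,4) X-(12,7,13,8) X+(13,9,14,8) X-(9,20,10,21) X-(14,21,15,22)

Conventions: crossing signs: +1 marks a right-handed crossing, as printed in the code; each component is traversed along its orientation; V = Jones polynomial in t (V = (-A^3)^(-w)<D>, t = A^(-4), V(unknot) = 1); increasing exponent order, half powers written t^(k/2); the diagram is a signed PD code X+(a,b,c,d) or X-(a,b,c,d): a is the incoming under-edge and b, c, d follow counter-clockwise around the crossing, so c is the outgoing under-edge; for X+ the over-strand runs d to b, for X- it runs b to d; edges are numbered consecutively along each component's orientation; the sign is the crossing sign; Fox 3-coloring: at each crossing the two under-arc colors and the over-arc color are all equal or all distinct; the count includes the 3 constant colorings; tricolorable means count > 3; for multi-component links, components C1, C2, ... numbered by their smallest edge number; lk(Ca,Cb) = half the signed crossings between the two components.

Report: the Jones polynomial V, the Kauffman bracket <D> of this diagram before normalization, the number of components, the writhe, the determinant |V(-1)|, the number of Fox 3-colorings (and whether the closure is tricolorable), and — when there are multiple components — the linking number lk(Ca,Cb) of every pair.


Jones polynomial: V(t) = 1
<D> = -A^9; writhe +3
components 1, writhe +3 (11 crossings)
3-colorings: 3 of 3^11, det 1 — not tricolorable
note: det 1 = |V(-1)|; not divisible by 3, so not tricolorable


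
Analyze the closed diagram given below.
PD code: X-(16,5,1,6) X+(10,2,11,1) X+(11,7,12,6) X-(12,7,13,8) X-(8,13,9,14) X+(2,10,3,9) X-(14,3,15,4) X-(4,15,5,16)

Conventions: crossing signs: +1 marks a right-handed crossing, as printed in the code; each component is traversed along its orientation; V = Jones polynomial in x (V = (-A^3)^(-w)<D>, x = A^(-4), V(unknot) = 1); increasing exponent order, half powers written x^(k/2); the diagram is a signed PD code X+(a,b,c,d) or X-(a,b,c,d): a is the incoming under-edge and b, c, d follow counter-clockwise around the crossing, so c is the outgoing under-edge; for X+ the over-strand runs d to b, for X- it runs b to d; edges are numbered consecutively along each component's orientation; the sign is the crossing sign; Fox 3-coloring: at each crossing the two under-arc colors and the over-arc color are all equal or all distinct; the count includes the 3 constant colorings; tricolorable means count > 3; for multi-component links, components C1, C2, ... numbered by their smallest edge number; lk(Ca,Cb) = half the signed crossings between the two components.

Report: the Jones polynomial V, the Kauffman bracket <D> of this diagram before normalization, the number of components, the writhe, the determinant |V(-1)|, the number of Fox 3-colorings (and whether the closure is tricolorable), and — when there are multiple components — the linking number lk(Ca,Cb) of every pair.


Jones polynomial: V(x) = x^-5 - 2x^-4 + 2x^-3 - 2x^-2 + 2x^-1 - 1 + x
<D> = A^-10 - A^-6 + 2A^-2 - 2A^2 + 2A^6 - 2A^10 + A^14; writhe -2
components 1, writhe -2 (8 crossings)
3-colorings: 3 of 3^8, det 11 — not tricolorable
note: V spans 6 powers of x: at least 6 crossings in any diagram


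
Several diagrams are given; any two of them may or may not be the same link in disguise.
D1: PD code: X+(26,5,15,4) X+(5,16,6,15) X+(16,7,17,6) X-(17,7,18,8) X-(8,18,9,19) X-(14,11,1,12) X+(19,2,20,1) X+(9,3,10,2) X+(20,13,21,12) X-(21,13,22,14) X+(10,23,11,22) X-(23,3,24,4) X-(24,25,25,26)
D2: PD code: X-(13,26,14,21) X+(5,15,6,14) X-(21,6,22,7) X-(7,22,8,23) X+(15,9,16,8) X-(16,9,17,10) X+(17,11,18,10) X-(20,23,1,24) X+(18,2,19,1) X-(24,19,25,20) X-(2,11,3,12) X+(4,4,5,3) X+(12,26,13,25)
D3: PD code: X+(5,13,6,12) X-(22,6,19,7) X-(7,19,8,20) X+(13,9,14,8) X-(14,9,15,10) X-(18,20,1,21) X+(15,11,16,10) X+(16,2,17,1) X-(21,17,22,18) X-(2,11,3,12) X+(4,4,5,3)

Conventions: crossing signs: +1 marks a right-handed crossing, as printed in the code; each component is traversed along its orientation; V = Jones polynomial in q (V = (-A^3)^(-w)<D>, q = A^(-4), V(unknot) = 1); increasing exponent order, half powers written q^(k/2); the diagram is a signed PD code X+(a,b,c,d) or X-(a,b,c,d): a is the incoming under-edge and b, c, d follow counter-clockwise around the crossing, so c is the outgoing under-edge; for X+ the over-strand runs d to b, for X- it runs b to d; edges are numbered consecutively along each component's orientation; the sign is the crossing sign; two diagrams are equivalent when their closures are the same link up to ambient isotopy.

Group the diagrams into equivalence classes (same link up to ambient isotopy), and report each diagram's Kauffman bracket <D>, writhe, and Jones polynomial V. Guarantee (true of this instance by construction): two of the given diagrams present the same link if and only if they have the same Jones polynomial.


classes: {D1} | {D2, D3}
V(D1) = -q^(1/2) - q^(5/2)  [13 crossings, <D> = A^-7 + A, w = +1]
V(D2) = -q^(-9/2) - q^(-5/2) + q^(-3/2) - q^(-1/2)  [13 crossings, <D> = A^-1 - A^3 + A^7 + A^15, w = -1]
D3 (bracket A^-1 - A^3 + A^7 + A^15; 11 crossings at w = -1): V = -q^(-9/2) - q^(-5/2) + q^(-3/2) - q^(-1/2)
note: comparing 3 Jones polynomials yields 2 groups


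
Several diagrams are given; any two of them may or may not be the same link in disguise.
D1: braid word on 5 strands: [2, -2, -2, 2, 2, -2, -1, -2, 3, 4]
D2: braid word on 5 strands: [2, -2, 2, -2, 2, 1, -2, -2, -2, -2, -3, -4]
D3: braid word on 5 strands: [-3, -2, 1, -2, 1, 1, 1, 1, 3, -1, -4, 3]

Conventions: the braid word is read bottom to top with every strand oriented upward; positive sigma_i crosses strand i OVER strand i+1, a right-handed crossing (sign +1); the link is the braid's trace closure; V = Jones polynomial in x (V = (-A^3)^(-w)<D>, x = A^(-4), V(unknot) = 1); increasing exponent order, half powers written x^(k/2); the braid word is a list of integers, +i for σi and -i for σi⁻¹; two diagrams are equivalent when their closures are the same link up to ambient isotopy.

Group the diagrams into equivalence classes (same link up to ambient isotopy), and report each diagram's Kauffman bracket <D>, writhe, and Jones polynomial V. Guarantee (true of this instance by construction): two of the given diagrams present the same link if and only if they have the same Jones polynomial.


classes: {D1} | {D2} | {D3}
V(D1) = 1  [10 crossings, <D> = 1, w = 0]
V(D2) = -x^-4 + x^-3 + x^-1  [12 crossings, <D> = A^-8 + 1 - A^4, w = -4]
V(D3) = x^-1 - 1 + 2x - 2x^2 + 2x^3 - 2x^4 + x^5  [12 crossings, <D> = A^-14 - 2A^-10 + 2A^-6 - 2A^-2 + 2A^2 - A^6 + A^10, w = +2]
note: comparing 3 Jones polynomials yields 3 groups


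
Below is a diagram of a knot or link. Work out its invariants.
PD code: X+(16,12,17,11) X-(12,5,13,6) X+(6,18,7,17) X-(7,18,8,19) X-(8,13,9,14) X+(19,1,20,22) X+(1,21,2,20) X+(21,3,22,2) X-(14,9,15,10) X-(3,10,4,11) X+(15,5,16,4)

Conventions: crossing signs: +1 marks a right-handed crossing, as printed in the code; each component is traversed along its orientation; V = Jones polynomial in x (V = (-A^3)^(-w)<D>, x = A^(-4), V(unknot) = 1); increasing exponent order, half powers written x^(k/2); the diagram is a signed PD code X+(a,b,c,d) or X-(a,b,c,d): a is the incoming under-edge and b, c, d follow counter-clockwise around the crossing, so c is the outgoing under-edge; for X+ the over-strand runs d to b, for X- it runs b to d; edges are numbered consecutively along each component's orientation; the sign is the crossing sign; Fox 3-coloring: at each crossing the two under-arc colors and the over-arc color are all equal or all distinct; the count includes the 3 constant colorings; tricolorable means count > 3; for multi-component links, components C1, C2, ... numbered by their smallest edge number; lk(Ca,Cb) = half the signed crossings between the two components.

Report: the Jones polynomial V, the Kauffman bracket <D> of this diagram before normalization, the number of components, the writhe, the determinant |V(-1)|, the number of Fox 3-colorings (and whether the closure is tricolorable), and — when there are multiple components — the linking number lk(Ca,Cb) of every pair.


V = -x^-3 + x^-2 - x^-1 + 3 - x + x^2 - x^3
<D> = A^-9 - A^-5 + A^-1 - 3A^3 + A^7 - A^11 + A^15 (w = +1)
1 component over 11 crossings, w = +1
27 Fox colorings among 3^11, |V(-1)| = 9: tricolorable
why: V is palindromic (span 6, det 9): x -> 1/x fixes it; necessary, not sufficient, for amphichirality


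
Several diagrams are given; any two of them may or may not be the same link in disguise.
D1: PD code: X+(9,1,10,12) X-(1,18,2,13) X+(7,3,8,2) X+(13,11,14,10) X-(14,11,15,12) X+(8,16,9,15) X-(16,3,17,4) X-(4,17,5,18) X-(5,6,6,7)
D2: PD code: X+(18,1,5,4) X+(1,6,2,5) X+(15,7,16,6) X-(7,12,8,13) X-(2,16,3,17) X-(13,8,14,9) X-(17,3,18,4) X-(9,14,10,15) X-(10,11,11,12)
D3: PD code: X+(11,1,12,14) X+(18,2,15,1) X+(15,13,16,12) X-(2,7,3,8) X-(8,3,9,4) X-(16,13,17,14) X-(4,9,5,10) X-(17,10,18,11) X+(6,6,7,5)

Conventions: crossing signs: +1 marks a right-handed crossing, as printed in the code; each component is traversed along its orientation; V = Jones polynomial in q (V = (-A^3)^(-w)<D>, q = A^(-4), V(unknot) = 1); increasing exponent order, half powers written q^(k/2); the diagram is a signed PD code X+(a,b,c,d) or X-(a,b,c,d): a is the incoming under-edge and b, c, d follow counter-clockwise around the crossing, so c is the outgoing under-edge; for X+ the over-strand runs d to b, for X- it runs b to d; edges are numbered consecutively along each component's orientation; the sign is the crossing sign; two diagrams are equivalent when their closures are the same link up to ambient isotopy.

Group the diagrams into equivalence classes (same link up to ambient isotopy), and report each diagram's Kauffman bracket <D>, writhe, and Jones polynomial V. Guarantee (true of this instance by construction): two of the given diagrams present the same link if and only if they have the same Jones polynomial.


classes: {D1} | {D2, D3}
V(D1) = -q^(-5/2) - q^(-1/2)  [9 crossings, <D> = A^-1 + A^7, w = -1]
V(D2) = q^(-9/2) - q^(-5/2) - q^(-3/2) - q^(-1/2)  [9 crossings, <D> = A^-7 + A^-3 + A - A^9, w = -3]
V(D3) = q^(-9/2) - q^(-5/2) - q^(-3/2) - q^(-1/2)  (w -1, c 9, <D> = A^-1 + A^3 + A^7 - A^15)
insight: 2 classes among 3 diagrams; unequal V(q) rules out equality


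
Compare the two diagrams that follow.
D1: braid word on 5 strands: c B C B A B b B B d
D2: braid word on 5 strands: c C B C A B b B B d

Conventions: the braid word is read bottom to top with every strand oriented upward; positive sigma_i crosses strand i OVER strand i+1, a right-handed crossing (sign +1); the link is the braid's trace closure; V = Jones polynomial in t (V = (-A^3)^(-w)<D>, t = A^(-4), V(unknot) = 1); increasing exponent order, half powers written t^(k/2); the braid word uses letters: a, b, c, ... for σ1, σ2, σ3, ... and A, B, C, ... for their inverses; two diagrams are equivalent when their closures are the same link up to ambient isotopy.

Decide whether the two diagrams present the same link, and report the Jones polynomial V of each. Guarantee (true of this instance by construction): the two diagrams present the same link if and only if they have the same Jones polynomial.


equivalent: yes
V(D1) = -t^-4 + t^-3 + t^-1  (w -4, c 10, <D> = A^-8 + 1 - A^4)
D2 (bracket A^-8 + 1 - A^4; 10 crossings at w = -4): V = -t^-4 + t^-3 + t^-1
why: one V(t) for all 2 diagrams — one class (guaranteed)


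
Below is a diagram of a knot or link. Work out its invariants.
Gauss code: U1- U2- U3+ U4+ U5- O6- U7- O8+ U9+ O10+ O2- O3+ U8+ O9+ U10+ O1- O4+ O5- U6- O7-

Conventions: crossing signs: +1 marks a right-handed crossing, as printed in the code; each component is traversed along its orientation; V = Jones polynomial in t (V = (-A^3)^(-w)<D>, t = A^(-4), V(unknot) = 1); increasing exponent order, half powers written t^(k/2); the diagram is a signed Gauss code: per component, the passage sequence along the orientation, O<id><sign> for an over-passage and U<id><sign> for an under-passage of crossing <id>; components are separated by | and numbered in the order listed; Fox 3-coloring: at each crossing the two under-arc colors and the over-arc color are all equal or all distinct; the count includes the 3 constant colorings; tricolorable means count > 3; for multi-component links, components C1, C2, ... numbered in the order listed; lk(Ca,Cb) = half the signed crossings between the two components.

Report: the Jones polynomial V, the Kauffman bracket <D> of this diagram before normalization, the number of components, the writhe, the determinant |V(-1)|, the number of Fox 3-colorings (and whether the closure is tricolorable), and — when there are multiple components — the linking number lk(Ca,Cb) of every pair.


V = -t^-3 + t^-2 - t^-1 + 3 - t + t^2 - t^3
<D> = -A^-12 + A^-8 - A^-4 + 3 - A^4 + A^8 - A^12 (w = 0)
1 component over 10 crossings, w = 0
27 Fox colorings among 3^10, |V(-1)| = 9: tricolorable
why: |V(-1)| = 9: so tricolorable, since 3 divides 9
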